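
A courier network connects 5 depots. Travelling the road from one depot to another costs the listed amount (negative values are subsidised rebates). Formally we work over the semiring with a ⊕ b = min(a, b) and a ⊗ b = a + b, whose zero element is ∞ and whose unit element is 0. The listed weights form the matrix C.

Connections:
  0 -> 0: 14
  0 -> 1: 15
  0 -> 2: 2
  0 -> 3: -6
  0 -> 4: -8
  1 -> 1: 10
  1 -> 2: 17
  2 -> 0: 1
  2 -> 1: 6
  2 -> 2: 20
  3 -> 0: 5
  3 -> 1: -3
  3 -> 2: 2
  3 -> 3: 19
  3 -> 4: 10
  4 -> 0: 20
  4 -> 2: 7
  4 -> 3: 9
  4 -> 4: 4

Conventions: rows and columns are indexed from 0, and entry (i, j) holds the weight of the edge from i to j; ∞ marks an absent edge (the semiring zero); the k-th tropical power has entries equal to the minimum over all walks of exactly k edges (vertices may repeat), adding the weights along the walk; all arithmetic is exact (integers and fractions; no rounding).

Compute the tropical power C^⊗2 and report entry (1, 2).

C^⊗2:
  [-1, -9, -4, 1, -4]
  [18, 20, 27, ∞, ∞]
  [15, 16, 3, -5, -7]
  [3, 7, 7, -1, -3]
  [8, 6, 11, 13, 8]
Key observation: the optimum is the walk 1->1->2, with weight 10 + 17 = 27.
Optimal value attained by: walk 1->1->2.
Answer: (C^⊗2)[1][2] = 27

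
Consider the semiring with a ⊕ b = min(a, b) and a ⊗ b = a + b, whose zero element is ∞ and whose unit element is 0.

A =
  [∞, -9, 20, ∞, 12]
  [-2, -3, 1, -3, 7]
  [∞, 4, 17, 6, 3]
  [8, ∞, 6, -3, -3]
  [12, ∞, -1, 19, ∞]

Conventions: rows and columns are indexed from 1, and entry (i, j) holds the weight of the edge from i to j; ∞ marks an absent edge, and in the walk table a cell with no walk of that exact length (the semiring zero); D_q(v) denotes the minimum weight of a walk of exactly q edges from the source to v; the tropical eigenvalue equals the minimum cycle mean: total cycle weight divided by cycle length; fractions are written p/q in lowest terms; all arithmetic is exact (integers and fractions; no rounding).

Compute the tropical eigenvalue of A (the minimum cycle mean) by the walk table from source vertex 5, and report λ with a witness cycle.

q=0: [∞, ∞, ∞, ∞, 0]
q=1: [12, ∞, -1, 19, ∞]
q=2: [27, 3, 16, 5, 2]
q=3: [1, 0, 1, 0, 2]
q=4: [-2, -8, 1, -3, -3]
q=5: [-10, -11, -7, -11, -6]
Optimal cycle mean attained by: cycle 1->2->1, total (-9) + (-2), length 2.
Answer: λ = -11/2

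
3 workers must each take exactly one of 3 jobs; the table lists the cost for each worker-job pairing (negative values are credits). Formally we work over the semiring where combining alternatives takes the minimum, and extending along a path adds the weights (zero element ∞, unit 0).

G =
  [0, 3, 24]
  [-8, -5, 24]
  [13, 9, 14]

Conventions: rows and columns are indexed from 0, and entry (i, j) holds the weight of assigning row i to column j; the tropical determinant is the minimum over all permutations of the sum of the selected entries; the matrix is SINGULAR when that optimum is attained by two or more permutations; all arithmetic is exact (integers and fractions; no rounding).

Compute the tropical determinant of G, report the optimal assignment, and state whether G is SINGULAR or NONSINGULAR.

σ = (0, 1, 2): 0 + (-5) + 14 = 9
σ = (0, 2, 1): 0 + 24 + 9 = 33
σ = (1, 0, 2): 3 + (-8) + 14 = 9
σ = (1, 2, 0): 3 + 24 + 13 = 40
σ = (2, 0, 1): 24 + (-8) + 9 = 25
σ = (2, 1, 0): 24 + (-5) + 13 = 32
Optimal value attained by: σ = (0, 1, 2).
Answer: det⊕(G) = 9; verdict: SINGULAR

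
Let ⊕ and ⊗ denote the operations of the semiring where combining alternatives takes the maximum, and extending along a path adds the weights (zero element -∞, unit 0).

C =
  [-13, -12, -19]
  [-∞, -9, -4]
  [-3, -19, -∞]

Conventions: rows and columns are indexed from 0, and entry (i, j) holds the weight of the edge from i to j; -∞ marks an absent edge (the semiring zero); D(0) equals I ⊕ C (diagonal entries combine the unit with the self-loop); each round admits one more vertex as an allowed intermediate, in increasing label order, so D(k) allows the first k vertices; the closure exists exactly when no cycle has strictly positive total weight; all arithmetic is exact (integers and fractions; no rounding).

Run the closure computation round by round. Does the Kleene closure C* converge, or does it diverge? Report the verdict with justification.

D(0):
  [0, -12, -19]
  [-∞, 0, -4]
  [-3, -19, 0]
D(1):
  [0, -12, -19]
  [-∞, 0, -4]
  [-3, -15, 0]
D(2):
  [0, -12, -16]
  [-∞, 0, -4]
  [-3, -15, 0]
D(3):
  [0, -12, -16]
  [-7, 0, -4]
  [-3, -15, 0]
Key observation: every diagonal entry stays at the unit through all rounds, so no improving cycle exists.
Answer: CONVERGES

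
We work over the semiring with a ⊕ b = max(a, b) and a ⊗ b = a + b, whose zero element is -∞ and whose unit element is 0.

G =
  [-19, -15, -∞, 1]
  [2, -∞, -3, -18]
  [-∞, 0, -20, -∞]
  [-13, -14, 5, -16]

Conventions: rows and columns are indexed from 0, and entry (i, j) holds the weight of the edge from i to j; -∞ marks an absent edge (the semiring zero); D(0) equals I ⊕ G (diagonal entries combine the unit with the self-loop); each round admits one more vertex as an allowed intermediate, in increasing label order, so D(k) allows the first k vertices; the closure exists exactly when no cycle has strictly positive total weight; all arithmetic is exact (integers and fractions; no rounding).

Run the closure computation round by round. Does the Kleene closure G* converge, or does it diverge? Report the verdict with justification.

D(0):
  [0, -15, -∞, 1]
  [2, 0, -3, -18]
  [-∞, 0, 0, -∞]
  [-13, -14, 5, 0]
D(1):
  [0, -15, -∞, 1]
  [2, 0, -3, 3]
  [-∞, 0, 0, -∞]
  [-13, -14, 5, 0]
D(2):
  [0, -15, -18, 1]
  [2, 0, -3, 3]
  [2, 0, 0, 3]
  [-12, -14, 5, 0]
Detection: at round 3, diagonal entry (3, 3) turns strictly positive.
Key observation: the cycle 3->2->1->0->3 has total weight 5 + 0 + 2 + 1, which is strictly positive.
Answer: DIVERGES — positive cycle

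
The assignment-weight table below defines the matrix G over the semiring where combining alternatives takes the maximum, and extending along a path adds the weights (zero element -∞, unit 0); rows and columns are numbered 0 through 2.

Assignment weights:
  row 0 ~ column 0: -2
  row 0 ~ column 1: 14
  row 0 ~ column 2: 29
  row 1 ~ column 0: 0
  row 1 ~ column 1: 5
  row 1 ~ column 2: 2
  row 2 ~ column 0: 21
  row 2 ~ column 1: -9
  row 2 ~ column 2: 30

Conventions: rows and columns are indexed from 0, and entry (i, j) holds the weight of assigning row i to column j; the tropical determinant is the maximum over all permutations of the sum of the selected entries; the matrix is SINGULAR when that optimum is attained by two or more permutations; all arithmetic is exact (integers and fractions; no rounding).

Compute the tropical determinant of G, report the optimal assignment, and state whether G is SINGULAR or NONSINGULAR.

σ = (0, 1, 2): (-2) + 5 + 30 = 33
σ = (0, 2, 1): (-2) + 2 + (-9) = -9
σ = (1, 0, 2): 14 + 0 + 30 = 44
σ = (1, 2, 0): 14 + 2 + 21 = 37
σ = (2, 0, 1): 29 + 0 + (-9) = 20
σ = (2, 1, 0): 29 + 5 + 21 = 55
Optimal value attained by: σ = (2, 1, 0).
Answer: det⊕(G) = 55; verdict: NONSINGULAR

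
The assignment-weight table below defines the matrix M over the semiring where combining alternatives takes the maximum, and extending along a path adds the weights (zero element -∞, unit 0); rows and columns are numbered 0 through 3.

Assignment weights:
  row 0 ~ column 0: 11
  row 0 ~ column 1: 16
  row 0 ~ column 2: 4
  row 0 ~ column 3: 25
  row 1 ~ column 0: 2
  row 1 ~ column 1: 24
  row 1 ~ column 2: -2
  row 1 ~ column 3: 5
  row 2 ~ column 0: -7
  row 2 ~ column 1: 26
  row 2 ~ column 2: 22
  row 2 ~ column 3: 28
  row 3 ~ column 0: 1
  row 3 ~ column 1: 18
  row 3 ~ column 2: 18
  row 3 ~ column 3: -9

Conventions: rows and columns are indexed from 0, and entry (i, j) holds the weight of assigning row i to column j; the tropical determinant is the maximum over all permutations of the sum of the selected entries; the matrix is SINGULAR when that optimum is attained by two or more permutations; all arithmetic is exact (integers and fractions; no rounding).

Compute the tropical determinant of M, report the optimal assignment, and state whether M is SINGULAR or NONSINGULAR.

σ = (0, 1, 2, 3): 11 + 24 + 22 + (-9) = 48
σ = (0, 1, 3, 2): 11 + 24 + 28 + 18 = 81
σ = (0, 2, 1, 3): 11 + (-2) + 26 + (-9) = 26
σ = (0, 2, 3, 1): 11 + (-2) + 28 + 18 = 55
σ = (0, 3, 1, 2): 11 + 5 + 26 + 18 = 60
σ = (0, 3, 2, 1): 11 + 5 + 22 + 18 = 56
σ = (1, 0, 2, 3): 16 + 2 + 22 + (-9) = 31
σ = (1, 0, 3, 2): 16 + 2 + 28 + 18 = 64
σ = (1, 2, 0, 3): 16 + (-2) + (-7) + (-9) = -2
σ = (1, 2, 3, 0): 16 + (-2) + 28 + 1 = 43
σ = (1, 3, 0, 2): 16 + 5 + (-7) + 18 = 32
σ = (1, 3, 2, 0): 16 + 5 + 22 + 1 = 44
σ = (2, 0, 1, 3): 4 + 2 + 26 + (-9) = 23
σ = (2, 0, 3, 1): 4 + 2 + 28 + 18 = 52
σ = (2, 1, 0, 3): 4 + 24 + (-7) + (-9) = 12
σ = (2, 1, 3, 0): 4 + 24 + 28 + 1 = 57
σ = (2, 3, 0, 1): 4 + 5 + (-7) + 18 = 20
σ = (2, 3, 1, 0): 4 + 5 + 26 + 1 = 36
σ = (3, 0, 1, 2): 25 + 2 + 26 + 18 = 71
σ = (3, 0, 2, 1): 25 + 2 + 22 + 18 = 67
σ = (3, 1, 0, 2): 25 + 24 + (-7) + 18 = 60
σ = (3, 1, 2, 0): 25 + 24 + 22 + 1 = 72
σ = (3, 2, 0, 1): 25 + (-2) + (-7) + 18 = 34
σ = (3, 2, 1, 0): 25 + (-2) + 26 + 1 = 50
Optimal value attained by: σ = (0, 1, 3, 2).
Answer: det⊕(M) = 81; verdict: NONSINGULAR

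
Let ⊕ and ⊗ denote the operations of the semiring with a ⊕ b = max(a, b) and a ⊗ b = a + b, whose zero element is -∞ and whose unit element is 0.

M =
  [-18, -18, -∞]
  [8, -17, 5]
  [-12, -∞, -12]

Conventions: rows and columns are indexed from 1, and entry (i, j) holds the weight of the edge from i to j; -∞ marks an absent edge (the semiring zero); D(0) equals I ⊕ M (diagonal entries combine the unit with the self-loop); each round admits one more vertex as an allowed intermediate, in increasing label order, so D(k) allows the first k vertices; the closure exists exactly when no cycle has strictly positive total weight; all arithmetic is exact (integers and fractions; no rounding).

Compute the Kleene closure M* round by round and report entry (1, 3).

D(0):
  [0, -18, -∞]
  [8, 0, 5]
  [-12, -∞, 0]
D(1):
  [0, -18, -∞]
  [8, 0, 5]
  [-12, -30, 0]
D(2):
  [0, -18, -13]
  [8, 0, 5]
  [-12, -30, 0]
D(3):
  [0, -18, -13]
  [8, 0, 5]
  [-12, -30, 0]
Answer: M*[1][3] = -13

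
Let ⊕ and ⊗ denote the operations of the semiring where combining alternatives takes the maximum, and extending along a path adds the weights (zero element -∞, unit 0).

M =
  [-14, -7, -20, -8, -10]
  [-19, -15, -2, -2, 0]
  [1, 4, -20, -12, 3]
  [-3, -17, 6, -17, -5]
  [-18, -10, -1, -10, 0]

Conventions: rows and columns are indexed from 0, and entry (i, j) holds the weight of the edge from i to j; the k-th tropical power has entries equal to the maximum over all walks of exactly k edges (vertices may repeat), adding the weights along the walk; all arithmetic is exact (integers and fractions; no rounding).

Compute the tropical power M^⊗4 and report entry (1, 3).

M^⊗2:
  [-11, -16, -2, -9, -7]
  [-1, 2, 4, -10, 1]
  [-13, -6, 2, 2, 4]
  [7, 10, -6, -6, 9]
  [0, 3, -1, -10, 2]
M^⊗3:
  [-1, 2, -3, -14, 1]
  [5, 8, 0, 0, 7]
  [3, 6, 8, -6, 5]
  [-5, 0, 8, 8, 10]
  [0, 3, 1, 1, 3]
M^⊗4:
  [-2, 1, 0, 0, 2]
  [1, 4, 6, 6, 8]
  [9, 12, 4, 4, 11]
  [9, 12, 14, 0, 11]
  [2, 5, 7, 1, 4]
Key observation: the optimum is the walk 1->3->2->1->3, with weight (-2) + 6 + 4 + (-2) = 6.
Optimal value attained by: walk 1->3->2->1->3.
Answer: (M^⊗4)[1][3] = 6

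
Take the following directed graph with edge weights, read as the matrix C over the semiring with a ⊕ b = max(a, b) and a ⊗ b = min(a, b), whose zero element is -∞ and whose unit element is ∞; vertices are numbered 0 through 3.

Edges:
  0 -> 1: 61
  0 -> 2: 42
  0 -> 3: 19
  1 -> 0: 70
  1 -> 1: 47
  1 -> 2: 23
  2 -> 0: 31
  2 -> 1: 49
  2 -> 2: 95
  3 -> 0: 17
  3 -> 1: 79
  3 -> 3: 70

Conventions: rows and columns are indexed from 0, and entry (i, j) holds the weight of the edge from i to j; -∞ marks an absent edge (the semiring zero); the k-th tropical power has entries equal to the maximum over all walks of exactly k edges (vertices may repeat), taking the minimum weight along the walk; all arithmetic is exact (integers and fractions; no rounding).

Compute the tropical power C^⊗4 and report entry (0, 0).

C^⊗2:
  [61, 47, 42, 19]
  [47, 61, 42, 19]
  [49, 49, 95, 19]
  [70, 70, 23, 70]
C^⊗3:
  [47, 61, 42, 19]
  [61, 47, 42, 19]
  [49, 49, 95, 19]
  [70, 70, 42, 70]
C^⊗4:
  [61, 47, 42, 19]
  [47, 61, 42, 19]
  [49, 49, 95, 19]
  [70, 70, 42, 70]
Key observation: the optimum is the walk 0->1->0->1->0, with weight 61 min 70 min 61 min 70 = 61.
Optimal value attained by: walk 0->1->0->1->0.
Answer: (C^⊗4)[0][0] = 61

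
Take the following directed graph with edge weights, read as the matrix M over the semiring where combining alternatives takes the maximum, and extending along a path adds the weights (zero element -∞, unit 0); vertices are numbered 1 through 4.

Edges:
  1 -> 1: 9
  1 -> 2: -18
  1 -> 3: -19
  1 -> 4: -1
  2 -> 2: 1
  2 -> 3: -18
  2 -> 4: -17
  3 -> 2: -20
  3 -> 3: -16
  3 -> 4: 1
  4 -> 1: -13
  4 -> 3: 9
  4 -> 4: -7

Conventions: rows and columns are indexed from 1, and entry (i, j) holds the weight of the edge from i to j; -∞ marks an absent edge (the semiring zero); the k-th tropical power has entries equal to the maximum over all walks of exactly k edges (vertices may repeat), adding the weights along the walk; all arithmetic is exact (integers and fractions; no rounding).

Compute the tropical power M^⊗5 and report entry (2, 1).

M^⊗2:
  [18, -9, 8, 8]
  [-30, 2, -8, -16]
  [-12, -19, 10, -6]
  [-4, -11, 2, 10]
M^⊗3:
  [27, 0, 17, 17]
  [-21, 3, -7, -7]
  [-3, -10, 3, 11]
  [5, -10, 19, 3]
M^⊗4:
  [36, 9, 26, 26]
  [-12, 4, 2, -6]
  [6, -9, 20, 4]
  [14, -1, 12, 20]
M^⊗5:
  [45, 18, 35, 35]
  [-3, 5, 3, 3]
  [15, 0, 13, 21]
  [23, 0, 29, 13]
Key observation: the optimum is the walk 2->4->1->1->1->1, with weight (-17) + (-13) + 9 + 9 + 9 = -3.
Optimal value attained by: walk 2->4->1->1->1->1.
Answer: (M^⊗5)[2][1] = -3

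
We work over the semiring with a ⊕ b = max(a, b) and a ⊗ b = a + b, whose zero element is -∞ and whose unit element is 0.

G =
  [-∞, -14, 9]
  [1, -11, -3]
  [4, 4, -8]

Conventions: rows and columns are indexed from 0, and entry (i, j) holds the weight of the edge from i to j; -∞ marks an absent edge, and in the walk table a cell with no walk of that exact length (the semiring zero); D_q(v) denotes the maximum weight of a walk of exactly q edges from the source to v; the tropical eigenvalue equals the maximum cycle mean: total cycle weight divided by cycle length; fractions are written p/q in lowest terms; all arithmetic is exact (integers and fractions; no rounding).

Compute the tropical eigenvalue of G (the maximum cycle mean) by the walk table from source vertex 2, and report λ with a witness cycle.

q=0: [-∞, -∞, 0]
q=1: [4, 4, -8]
q=2: [5, -4, 13]
q=3: [17, 17, 14]
Optimal cycle mean attained by: cycle 0->2->0, total 9 + 4, length 2.
Answer: λ = 13/2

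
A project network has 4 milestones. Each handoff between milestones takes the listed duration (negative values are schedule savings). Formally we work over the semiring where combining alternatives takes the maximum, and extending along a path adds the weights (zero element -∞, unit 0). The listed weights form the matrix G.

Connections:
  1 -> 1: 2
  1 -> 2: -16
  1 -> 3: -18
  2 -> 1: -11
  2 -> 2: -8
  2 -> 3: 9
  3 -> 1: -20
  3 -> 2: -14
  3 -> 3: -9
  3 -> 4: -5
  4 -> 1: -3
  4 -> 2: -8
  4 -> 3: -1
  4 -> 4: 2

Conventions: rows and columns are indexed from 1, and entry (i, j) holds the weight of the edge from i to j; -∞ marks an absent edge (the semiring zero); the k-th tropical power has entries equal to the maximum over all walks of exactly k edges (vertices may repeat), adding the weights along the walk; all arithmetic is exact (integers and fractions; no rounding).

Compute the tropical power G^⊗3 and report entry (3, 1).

G^⊗2:
  [4, -14, -7, -23]
  [-9, -5, 1, 4]
  [-8, -13, -5, -3]
  [-1, -6, 1, 4]
G^⊗3:
  [6, -12, -5, -12]
  [1, -4, 4, 6]
  [-6, -11, -4, -1]
  [1, -4, 3, 6]
Key observation: the optimum is the walk 3->4->1->1, with weight (-5) + (-3) + 2 = -6.
Optimal value attained by: walk 3->4->1->1.
Answer: (G^⊗3)[3][1] = -6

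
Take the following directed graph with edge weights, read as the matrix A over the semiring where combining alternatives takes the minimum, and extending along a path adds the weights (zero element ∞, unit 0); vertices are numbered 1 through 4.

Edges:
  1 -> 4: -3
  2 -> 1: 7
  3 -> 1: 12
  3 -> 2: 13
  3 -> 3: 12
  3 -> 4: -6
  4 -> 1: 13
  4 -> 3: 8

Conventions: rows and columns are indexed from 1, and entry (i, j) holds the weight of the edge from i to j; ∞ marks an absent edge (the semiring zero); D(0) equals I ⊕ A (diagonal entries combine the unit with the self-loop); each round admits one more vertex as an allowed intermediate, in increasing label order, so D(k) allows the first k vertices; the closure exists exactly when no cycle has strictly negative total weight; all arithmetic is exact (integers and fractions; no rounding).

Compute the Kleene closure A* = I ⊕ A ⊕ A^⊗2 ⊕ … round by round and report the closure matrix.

D(0):
  [0, ∞, ∞, -3]
  [7, 0, ∞, ∞]
  [12, 13, 0, -6]
  [13, ∞, 8, 0]
D(1):
  [0, ∞, ∞, -3]
  [7, 0, ∞, 4]
  [12, 13, 0, -6]
  [13, ∞, 8, 0]
D(2):
  [0, ∞, ∞, -3]
  [7, 0, ∞, 4]
  [12, 13, 0, -6]
  [13, ∞, 8, 0]
D(3):
  [0, ∞, ∞, -3]
  [7, 0, ∞, 4]
  [12, 13, 0, -6]
  [13, 21, 8, 0]
D(4):
  [0, 18, 5, -3]
  [7, 0, 12, 4]
  [7, 13, 0, -6]
  [13, 21, 8, 0]
Answer: A* = [[0, 18, 5, -3], [7, 0, 12, 4], [7, 13, 0, -6], [13, 21, 8, 0]]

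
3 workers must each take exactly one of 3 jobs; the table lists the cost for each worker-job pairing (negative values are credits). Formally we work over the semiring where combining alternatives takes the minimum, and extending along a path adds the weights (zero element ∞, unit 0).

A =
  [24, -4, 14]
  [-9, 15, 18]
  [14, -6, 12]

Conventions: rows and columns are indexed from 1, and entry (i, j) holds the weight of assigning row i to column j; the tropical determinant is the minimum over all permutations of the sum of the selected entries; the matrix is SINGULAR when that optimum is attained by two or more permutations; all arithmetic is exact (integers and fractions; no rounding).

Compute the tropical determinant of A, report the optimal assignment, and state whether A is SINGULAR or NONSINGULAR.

σ = (1, 2, 3): 24 + 15 + 12 = 51
σ = (1, 3, 2): 24 + 18 + (-6) = 36
σ = (2, 1, 3): (-4) + (-9) + 12 = -1
σ = (2, 3, 1): (-4) + 18 + 14 = 28
σ = (3, 1, 2): 14 + (-9) + (-6) = -1
σ = (3, 2, 1): 14 + 15 + 14 = 43
Optimal value attained by: σ = (2, 1, 3).
Answer: det⊕(A) = -1; verdict: SINGULAR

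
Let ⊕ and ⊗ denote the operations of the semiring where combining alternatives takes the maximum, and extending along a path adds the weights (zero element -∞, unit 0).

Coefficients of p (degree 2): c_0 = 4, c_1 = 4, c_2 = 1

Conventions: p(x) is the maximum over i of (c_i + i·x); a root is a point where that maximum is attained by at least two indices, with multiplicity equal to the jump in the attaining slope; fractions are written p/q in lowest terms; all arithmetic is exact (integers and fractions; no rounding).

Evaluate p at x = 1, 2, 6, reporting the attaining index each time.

p(1) = max(4+0·1=4, 4+1·1=5, 1+2·1=3) = 5 (attained by i=1)
p(2) = max(4+0·2=4, 4+1·2=6, 1+2·2=5) = 6 (attained by i=1)
p(6) = max(4+0·6=4, 4+1·6=10, 1+2·6=13) = 13 (attained by i=2)
Answer: p(1) = 5; p(2) = 6; p(6) = 13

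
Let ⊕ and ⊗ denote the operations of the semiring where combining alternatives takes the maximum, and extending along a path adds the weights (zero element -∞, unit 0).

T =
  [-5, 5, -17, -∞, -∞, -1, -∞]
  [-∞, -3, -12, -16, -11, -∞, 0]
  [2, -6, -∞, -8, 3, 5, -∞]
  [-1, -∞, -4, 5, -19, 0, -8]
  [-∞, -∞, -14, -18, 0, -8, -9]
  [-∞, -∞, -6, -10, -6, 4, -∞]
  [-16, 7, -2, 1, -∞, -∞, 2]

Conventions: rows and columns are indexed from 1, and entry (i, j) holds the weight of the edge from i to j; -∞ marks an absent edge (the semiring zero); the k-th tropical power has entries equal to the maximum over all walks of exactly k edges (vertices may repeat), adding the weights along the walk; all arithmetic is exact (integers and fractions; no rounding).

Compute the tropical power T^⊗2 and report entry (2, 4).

T^⊗2:
  [-10, 2, -7, -11, -6, 3, 5]
  [-10, 7, -2, 1, -9, -7, 2]
  [-3, 7, -1, -3, 3, 9, -6]
  [4, 4, 1, 10, -1, 5, -3]
  [-12, -2, -11, -8, 0, -4, -7]
  [-4, -12, -2, -5, -2, 8, -15]
  [0, 9, 0, 6, 1, 3, 7]
Key observation: the optimum is the walk 2->7->4, with weight 0 + 1 = 1.
Optimal value attained by: walk 2->7->4.
Answer: (T^⊗2)[2][4] = 1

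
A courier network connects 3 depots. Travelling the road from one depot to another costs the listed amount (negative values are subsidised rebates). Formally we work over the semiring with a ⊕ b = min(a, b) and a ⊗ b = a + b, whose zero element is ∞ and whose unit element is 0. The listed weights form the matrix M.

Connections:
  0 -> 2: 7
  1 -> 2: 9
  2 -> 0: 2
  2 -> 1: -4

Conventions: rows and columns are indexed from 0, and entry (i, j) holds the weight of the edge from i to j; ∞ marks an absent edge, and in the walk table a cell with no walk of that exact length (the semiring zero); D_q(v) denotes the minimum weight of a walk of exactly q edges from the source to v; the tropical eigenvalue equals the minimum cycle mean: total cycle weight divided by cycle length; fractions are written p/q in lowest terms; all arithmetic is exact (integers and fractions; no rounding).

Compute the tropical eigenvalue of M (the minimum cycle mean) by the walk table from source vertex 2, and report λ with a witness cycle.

q=0: [∞, ∞, 0]
q=1: [2, -4, ∞]
q=2: [∞, ∞, 5]
q=3: [7, 1, ∞]
Optimal cycle mean attained by: cycle 1->2->1, total 9 + (-4), length 2.
Answer: λ = 5/2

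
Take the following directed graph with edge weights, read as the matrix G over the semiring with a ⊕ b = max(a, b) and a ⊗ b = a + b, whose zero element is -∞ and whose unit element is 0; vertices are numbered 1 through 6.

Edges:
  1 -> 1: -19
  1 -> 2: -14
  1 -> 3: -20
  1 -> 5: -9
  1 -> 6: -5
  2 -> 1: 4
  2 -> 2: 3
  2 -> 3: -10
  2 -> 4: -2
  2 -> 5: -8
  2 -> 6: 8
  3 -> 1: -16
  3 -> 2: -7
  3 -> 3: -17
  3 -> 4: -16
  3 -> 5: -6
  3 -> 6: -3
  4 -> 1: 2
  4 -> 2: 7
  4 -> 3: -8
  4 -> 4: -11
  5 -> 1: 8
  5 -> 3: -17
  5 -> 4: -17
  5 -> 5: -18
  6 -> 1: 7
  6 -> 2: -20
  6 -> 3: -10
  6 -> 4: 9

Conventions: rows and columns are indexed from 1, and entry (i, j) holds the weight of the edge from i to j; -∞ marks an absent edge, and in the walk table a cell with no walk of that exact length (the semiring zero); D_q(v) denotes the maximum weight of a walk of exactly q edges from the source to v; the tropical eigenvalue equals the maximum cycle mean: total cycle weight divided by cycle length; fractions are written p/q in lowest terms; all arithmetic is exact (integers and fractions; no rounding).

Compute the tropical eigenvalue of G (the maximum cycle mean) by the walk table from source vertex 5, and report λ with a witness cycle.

q=0: [-∞, -∞, -∞, -∞, 0, -∞]
q=1: [8, -∞, -17, -17, -18, -∞]
q=2: [-10, -6, -12, -28, -1, 3]
q=3: [10, -3, -7, 12, -14, 2]
q=4: [14, 19, 4, 11, 1, 5]
q=5: [23, 22, 9, 17, 11, 27]
q=6: [34, 25, 17, 36, 14, 30]
Optimal cycle mean attained by: cycle 2->6->4->2, total 8 + 9 + 7, length 3.
Answer: λ = 8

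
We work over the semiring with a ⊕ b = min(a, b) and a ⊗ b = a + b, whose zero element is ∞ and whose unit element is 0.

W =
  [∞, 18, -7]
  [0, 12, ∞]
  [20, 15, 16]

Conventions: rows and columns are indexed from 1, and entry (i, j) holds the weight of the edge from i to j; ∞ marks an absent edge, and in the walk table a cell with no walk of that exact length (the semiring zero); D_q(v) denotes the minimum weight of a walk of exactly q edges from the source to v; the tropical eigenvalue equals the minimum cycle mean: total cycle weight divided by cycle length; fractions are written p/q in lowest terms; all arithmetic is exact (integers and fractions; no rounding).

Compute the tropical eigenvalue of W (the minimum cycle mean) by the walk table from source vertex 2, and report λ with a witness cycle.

q=0: [∞, 0, ∞]
q=1: [0, 12, ∞]
q=2: [12, 18, -7]
q=3: [13, 8, 5]
Optimal cycle mean attained by: cycle 1->3->2->1, total (-7) + 15 + 0, length 3.
Answer: λ = 8/3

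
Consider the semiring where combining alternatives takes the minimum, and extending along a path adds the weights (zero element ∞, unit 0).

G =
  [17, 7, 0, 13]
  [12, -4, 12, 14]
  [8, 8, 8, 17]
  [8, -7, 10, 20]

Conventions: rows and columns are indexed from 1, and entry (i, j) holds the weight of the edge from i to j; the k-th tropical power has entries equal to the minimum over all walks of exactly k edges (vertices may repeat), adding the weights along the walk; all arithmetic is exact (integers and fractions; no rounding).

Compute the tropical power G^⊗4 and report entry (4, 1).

G^⊗2:
  [8, 3, 8, 17]
  [8, -8, 8, 10]
  [16, 4, 8, 21]
  [5, -11, 5, 7]
G^⊗3:
  [15, -1, 8, 17]
  [4, -12, 4, 6]
  [16, 0, 16, 18]
  [1, -15, 1, 3]
G^⊗4:
  [11, -5, 11, 13]
  [0, -16, 0, 2]
  [12, -4, 12, 14]
  [-3, -19, -3, -1]
Key observation: the optimum is the walk 4->2->2->2->1, with weight (-7) + (-4) + (-4) + 12 = -3.
Optimal value attained by: walk 4->2->2->2->1.
Answer: (G^⊗4)[4][1] = -3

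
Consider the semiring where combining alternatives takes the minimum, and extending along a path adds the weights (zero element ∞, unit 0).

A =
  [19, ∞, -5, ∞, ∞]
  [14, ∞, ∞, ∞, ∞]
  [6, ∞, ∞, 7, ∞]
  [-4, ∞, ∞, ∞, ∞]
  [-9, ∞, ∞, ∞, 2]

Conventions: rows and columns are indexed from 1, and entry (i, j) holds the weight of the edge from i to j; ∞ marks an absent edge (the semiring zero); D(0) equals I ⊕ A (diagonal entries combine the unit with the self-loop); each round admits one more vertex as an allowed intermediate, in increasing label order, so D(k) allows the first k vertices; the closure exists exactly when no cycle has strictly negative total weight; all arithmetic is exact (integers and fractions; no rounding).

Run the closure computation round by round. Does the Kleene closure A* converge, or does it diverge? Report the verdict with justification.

D(0):
  [0, ∞, -5, ∞, ∞]
  [14, 0, ∞, ∞, ∞]
  [6, ∞, 0, 7, ∞]
  [-4, ∞, ∞, 0, ∞]
  [-9, ∞, ∞, ∞, 0]
D(1):
  [0, ∞, -5, ∞, ∞]
  [14, 0, 9, ∞, ∞]
  [6, ∞, 0, 7, ∞]
  [-4, ∞, -9, 0, ∞]
  [-9, ∞, -14, ∞, 0]
D(2):
  [0, ∞, -5, ∞, ∞]
  [14, 0, 9, ∞, ∞]
  [6, ∞, 0, 7, ∞]
  [-4, ∞, -9, 0, ∞]
  [-9, ∞, -14, ∞, 0]
Detection: at round 3, diagonal entry (4, 4) turns strictly negative.
Key observation: the cycle 4->1->3->4 has total weight (-4) + (-5) + 7, which is strictly negative.
Answer: DIVERGES — negative cycle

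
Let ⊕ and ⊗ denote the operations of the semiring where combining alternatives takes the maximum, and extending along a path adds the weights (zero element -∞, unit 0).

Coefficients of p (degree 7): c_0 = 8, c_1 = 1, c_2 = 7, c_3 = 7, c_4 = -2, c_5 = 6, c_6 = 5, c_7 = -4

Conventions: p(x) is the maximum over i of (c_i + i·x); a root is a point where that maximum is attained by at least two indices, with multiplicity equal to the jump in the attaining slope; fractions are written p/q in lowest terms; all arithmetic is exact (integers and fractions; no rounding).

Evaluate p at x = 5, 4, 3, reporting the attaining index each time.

p(5) = max(8+0·5=8, 1+1·5=6, 7+2·5=17, 7+3·5=22, -2+4·5=18, 6+5·5=31, 5+6·5=35, -4+7·5=31) = 35 (attained by i=6)
p(4) = max(8+0·4=8, 1+1·4=5, 7+2·4=15, 7+3·4=19, -2+4·4=14, 6+5·4=26, 5+6·4=29, -4+7·4=24) = 29 (attained by i=6)
p(3) = max(8+0·3=8, 1+1·3=4, 7+2·3=13, 7+3·3=16, -2+4·3=10, 6+5·3=21, 5+6·3=23, -4+7·3=17) = 23 (attained by i=6)
Answer: p(5) = 35; p(4) = 29; p(3) = 23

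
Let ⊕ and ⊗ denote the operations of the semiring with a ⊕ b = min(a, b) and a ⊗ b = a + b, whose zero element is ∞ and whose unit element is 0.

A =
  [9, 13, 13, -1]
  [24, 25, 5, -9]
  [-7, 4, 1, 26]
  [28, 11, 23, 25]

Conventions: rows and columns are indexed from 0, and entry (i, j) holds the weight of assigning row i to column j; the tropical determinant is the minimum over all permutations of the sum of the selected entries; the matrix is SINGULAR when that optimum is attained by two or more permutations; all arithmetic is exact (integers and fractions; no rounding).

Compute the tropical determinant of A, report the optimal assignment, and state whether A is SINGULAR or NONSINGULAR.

σ = (0, 1, 2, 3): 9 + 25 + 1 + 25 = 60
σ = (0, 1, 3, 2): 9 + 25 + 26 + 23 = 83
σ = (0, 2, 1, 3): 9 + 5 + 4 + 25 = 43
σ = (0, 2, 3, 1): 9 + 5 + 26 + 11 = 51
σ = (0, 3, 1, 2): 9 + (-9) + 4 + 23 = 27
σ = (0, 3, 2, 1): 9 + (-9) + 1 + 11 = 12
σ = (1, 0, 2, 3): 13 + 24 + 1 + 25 = 63
σ = (1, 0, 3, 2): 13 + 24 + 26 + 23 = 86
σ = (1, 2, 0, 3): 13 + 5 + (-7) + 25 = 36
σ = (1, 2, 3, 0): 13 + 5 + 26 + 28 = 72
σ = (1, 3, 0, 2): 13 + (-9) + (-7) + 23 = 20
σ = (1, 3, 2, 0): 13 + (-9) + 1 + 28 = 33
σ = (2, 0, 1, 3): 13 + 24 + 4 + 25 = 66
σ = (2, 0, 3, 1): 13 + 24 + 26 + 11 = 74
σ = (2, 1, 0, 3): 13 + 25 + (-7) + 25 = 56
σ = (2, 1, 3, 0): 13 + 25 + 26 + 28 = 92
σ = (2, 3, 0, 1): 13 + (-9) + (-7) + 11 = 8
σ = (2, 3, 1, 0): 13 + (-9) + 4 + 28 = 36
σ = (3, 0, 1, 2): (-1) + 24 + 4 + 23 = 50
σ = (3, 0, 2, 1): (-1) + 24 + 1 + 11 = 35
σ = (3, 1, 0, 2): (-1) + 25 + (-7) + 23 = 40
σ = (3, 1, 2, 0): (-1) + 25 + 1 + 28 = 53
σ = (3, 2, 0, 1): (-1) + 5 + (-7) + 11 = 8
σ = (3, 2, 1, 0): (-1) + 5 + 4 + 28 = 36
Optimal value attained by: σ = (2, 3, 0, 1).
Answer: det⊕(A) = 8; verdict: SINGULAR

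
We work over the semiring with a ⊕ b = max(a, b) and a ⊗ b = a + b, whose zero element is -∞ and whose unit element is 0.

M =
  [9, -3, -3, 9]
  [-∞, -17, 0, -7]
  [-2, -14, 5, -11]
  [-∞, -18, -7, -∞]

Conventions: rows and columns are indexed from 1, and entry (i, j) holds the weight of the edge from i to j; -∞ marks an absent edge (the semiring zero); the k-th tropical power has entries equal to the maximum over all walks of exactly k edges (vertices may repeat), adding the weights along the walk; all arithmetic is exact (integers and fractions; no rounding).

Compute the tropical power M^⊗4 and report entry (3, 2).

M^⊗2:
  [18, 6, 6, 18]
  [-2, -14, 5, -11]
  [7, -5, 10, 7]
  [-9, -21, -2, -18]
M^⊗3:
  [27, 15, 15, 27]
  [7, -5, 10, 7]
  [16, 4, 15, 16]
  [0, -12, 3, 0]
M^⊗4:
  [36, 24, 24, 36]
  [16, 4, 15, 16]
  [25, 13, 20, 25]
  [9, -3, 8, 9]
Key observation: the optimum is the walk 3->1->1->1->2, with weight (-2) + 9 + 9 + (-3) = 13.
Optimal value attained by: walk 3->1->1->1->2.
Answer: (M^⊗4)[3][2] = 13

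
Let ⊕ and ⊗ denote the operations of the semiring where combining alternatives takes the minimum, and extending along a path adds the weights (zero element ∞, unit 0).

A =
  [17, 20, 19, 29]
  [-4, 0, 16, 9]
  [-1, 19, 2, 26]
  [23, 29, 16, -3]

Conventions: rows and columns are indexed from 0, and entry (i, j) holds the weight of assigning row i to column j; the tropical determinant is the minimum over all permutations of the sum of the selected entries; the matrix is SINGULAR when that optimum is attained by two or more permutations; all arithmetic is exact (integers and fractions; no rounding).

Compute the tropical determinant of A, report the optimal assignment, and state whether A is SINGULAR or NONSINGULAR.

σ = (0, 1, 2, 3): 17 + 0 + 2 + (-3) = 16
σ = (0, 1, 3, 2): 17 + 0 + 26 + 16 = 59
σ = (0, 2, 1, 3): 17 + 16 + 19 + (-3) = 49
σ = (0, 2, 3, 1): 17 + 16 + 26 + 29 = 88
σ = (0, 3, 1, 2): 17 + 9 + 19 + 16 = 61
σ = (0, 3, 2, 1): 17 + 9 + 2 + 29 = 57
σ = (1, 0, 2, 3): 20 + (-4) + 2 + (-3) = 15
σ = (1, 0, 3, 2): 20 + (-4) + 26 + 16 = 58
σ = (1, 2, 0, 3): 20 + 16 + (-1) + (-3) = 32
σ = (1, 2, 3, 0): 20 + 16 + 26 + 23 = 85
σ = (1, 3, 0, 2): 20 + 9 + (-1) + 16 = 44
σ = (1, 3, 2, 0): 20 + 9 + 2 + 23 = 54
σ = (2, 0, 1, 3): 19 + (-4) + 19 + (-3) = 31
σ = (2, 0, 3, 1): 19 + (-4) + 26 + 29 = 70
σ = (2, 1, 0, 3): 19 + 0 + (-1) + (-3) = 15
σ = (2, 1, 3, 0): 19 + 0 + 26 + 23 = 68
σ = (2, 3, 0, 1): 19 + 9 + (-1) + 29 = 56
σ = (2, 3, 1, 0): 19 + 9 + 19 + 23 = 70
σ = (3, 0, 1, 2): 29 + (-4) + 19 + 16 = 60
σ = (3, 0, 2, 1): 29 + (-4) + 2 + 29 = 56
σ = (3, 1, 0, 2): 29 + 0 + (-1) + 16 = 44
σ = (3, 1, 2, 0): 29 + 0 + 2 + 23 = 54
σ = (3, 2, 0, 1): 29 + 16 + (-1) + 29 = 73
σ = (3, 2, 1, 0): 29 + 16 + 19 + 23 = 87
Optimal value attained by: σ = (1, 0, 2, 3).
Answer: det⊕(A) = 15; verdict: SINGULAR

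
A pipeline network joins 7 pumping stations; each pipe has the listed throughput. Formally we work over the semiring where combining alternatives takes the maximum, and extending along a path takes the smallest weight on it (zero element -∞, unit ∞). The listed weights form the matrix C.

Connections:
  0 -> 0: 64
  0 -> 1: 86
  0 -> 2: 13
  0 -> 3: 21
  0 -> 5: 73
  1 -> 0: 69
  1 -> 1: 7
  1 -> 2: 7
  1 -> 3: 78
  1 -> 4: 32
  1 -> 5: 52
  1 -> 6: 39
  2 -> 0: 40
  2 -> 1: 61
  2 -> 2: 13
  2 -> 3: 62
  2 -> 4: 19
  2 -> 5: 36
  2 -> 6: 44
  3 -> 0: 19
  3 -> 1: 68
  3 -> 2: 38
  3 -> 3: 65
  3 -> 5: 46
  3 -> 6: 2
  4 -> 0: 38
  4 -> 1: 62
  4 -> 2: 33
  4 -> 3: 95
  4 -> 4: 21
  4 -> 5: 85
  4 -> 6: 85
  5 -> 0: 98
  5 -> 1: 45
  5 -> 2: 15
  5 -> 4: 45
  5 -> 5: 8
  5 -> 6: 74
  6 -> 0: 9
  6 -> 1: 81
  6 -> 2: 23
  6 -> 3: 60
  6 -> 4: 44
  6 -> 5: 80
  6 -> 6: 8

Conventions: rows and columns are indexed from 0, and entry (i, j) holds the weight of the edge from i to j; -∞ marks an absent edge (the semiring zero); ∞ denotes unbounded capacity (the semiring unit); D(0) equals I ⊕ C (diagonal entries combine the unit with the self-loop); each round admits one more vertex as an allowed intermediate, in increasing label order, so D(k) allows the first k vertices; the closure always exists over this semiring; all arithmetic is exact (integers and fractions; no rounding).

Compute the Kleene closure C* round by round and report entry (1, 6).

D(0):
  [∞, 86, 13, 21, -∞, 73, -∞]
  [69, ∞, 7, 78, 32, 52, 39]
  [40, 61, ∞, 62, 19, 36, 44]
  [19, 68, 38, ∞, -∞, 46, 2]
  [38, 62, 33, 95, ∞, 85, 85]
  [98, 45, 15, -∞, 45, ∞, 74]
  [9, 81, 23, 60, 44, 80, ∞]
D(1):
  [∞, 86, 13, 21, -∞, 73, -∞]
  [69, ∞, 13, 78, 32, 69, 39]
  [40, 61, ∞, 62, 19, 40, 44]
  [19, 68, 38, ∞, -∞, 46, 2]
  [38, 62, 33, 95, ∞, 85, 85]
  [98, 86, 15, 21, 45, ∞, 74]
  [9, 81, 23, 60, 44, 80, ∞]
D(2):
  [∞, 86, 13, 78, 32, 73, 39]
  [69, ∞, 13, 78, 32, 69, 39]
  [61, 61, ∞, 62, 32, 61, 44]
  [68, 68, 38, ∞, 32, 68, 39]
  [62, 62, 33, 95, ∞, 85, 85]
  [98, 86, 15, 78, 45, ∞, 74]
  [69, 81, 23, 78, 44, 80, ∞]
D(3):
  [∞, 86, 13, 78, 32, 73, 39]
  [69, ∞, 13, 78, 32, 69, 39]
  [61, 61, ∞, 62, 32, 61, 44]
  [68, 68, 38, ∞, 32, 68, 39]
  [62, 62, 33, 95, ∞, 85, 85]
  [98, 86, 15, 78, 45, ∞, 74]
  [69, 81, 23, 78, 44, 80, ∞]
D(4):
  [∞, 86, 38, 78, 32, 73, 39]
  [69, ∞, 38, 78, 32, 69, 39]
  [62, 62, ∞, 62, 32, 62, 44]
  [68, 68, 38, ∞, 32, 68, 39]
  [68, 68, 38, 95, ∞, 85, 85]
  [98, 86, 38, 78, 45, ∞, 74]
  [69, 81, 38, 78, 44, 80, ∞]
D(5):
  [∞, 86, 38, 78, 32, 73, 39]
  [69, ∞, 38, 78, 32, 69, 39]
  [62, 62, ∞, 62, 32, 62, 44]
  [68, 68, 38, ∞, 32, 68, 39]
  [68, 68, 38, 95, ∞, 85, 85]
  [98, 86, 38, 78, 45, ∞, 74]
  [69, 81, 38, 78, 44, 80, ∞]
D(6):
  [∞, 86, 38, 78, 45, 73, 73]
  [69, ∞, 38, 78, 45, 69, 69]
  [62, 62, ∞, 62, 45, 62, 62]
  [68, 68, 38, ∞, 45, 68, 68]
  [85, 85, 38, 95, ∞, 85, 85]
  [98, 86, 38, 78, 45, ∞, 74]
  [80, 81, 38, 78, 45, 80, ∞]
D(7):
  [∞, 86, 38, 78, 45, 73, 73]
  [69, ∞, 38, 78, 45, 69, 69]
  [62, 62, ∞, 62, 45, 62, 62]
  [68, 68, 38, ∞, 45, 68, 68]
  [85, 85, 38, 95, ∞, 85, 85]
  [98, 86, 38, 78, 45, ∞, 74]
  [80, 81, 38, 78, 45, 80, ∞]
Answer: C*[1][6] = 69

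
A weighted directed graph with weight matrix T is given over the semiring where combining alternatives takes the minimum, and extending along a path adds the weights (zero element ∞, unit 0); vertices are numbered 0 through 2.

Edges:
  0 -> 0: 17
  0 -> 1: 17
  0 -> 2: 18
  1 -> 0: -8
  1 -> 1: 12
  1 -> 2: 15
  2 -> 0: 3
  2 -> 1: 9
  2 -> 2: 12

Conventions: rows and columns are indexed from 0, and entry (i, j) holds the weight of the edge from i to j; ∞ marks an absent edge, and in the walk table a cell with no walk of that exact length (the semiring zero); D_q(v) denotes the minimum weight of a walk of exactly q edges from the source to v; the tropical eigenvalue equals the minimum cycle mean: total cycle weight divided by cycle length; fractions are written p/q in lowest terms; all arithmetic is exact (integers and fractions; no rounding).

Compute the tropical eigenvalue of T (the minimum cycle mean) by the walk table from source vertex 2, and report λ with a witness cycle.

q=0: [∞, ∞, 0]
q=1: [3, 9, 12]
q=2: [1, 20, 21]
q=3: [12, 18, 19]
Optimal cycle mean attained by: cycle 0->1->0, total 17 + (-8), length 2.
Answer: λ = 9/2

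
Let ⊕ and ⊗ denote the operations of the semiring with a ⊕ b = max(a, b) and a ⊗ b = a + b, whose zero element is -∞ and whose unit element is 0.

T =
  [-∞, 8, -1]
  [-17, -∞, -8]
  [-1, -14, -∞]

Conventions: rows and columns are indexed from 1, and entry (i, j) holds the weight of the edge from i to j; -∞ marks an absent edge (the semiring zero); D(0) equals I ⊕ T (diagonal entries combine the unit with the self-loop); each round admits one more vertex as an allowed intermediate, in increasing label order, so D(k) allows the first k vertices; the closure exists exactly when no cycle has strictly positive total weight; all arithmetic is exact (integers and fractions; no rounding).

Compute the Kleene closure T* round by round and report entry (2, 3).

D(0):
  [0, 8, -1]
  [-17, 0, -8]
  [-1, -14, 0]
D(1):
  [0, 8, -1]
  [-17, 0, -8]
  [-1, 7, 0]
D(2):
  [0, 8, 0]
  [-17, 0, -8]
  [-1, 7, 0]
D(3):
  [0, 8, 0]
  [-9, 0, -8]
  [-1, 7, 0]
Answer: T*[2][3] = -8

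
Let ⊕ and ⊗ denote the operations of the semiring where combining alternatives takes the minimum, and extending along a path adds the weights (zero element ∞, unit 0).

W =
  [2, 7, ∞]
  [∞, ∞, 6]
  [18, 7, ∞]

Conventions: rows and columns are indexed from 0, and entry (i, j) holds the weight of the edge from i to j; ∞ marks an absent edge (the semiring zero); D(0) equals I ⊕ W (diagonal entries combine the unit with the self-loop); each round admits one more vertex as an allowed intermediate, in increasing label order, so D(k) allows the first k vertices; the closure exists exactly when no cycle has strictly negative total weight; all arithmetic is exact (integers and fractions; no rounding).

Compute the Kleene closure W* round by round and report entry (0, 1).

D(0):
  [0, 7, ∞]
  [∞, 0, 6]
  [18, 7, 0]
D(1):
  [0, 7, ∞]
  [∞, 0, 6]
  [18, 7, 0]
D(2):
  [0, 7, 13]
  [∞, 0, 6]
  [18, 7, 0]
D(3):
  [0, 7, 13]
  [24, 0, 6]
  [18, 7, 0]
Answer: W*[0][1] = 7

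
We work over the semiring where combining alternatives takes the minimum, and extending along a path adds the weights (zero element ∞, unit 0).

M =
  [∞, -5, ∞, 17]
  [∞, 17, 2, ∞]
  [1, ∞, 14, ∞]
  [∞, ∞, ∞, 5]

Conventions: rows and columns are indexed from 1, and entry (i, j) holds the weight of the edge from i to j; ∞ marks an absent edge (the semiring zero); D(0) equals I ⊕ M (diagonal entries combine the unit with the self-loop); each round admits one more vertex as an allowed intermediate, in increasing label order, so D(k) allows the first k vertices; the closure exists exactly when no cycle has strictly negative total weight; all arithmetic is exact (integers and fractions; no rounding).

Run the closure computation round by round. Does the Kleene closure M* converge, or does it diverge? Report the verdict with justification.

D(0):
  [0, -5, ∞, 17]
  [∞, 0, 2, ∞]
  [1, ∞, 0, ∞]
  [∞, ∞, ∞, 0]
D(1):
  [0, -5, ∞, 17]
  [∞, 0, 2, ∞]
  [1, -4, 0, 18]
  [∞, ∞, ∞, 0]
Detection: at round 2, diagonal entry (3, 3) turns strictly negative.
Key observation: the cycle 3->1->2->3 has total weight 1 + (-5) + 2, which is strictly negative.
Answer: DIVERGES — negative cycle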